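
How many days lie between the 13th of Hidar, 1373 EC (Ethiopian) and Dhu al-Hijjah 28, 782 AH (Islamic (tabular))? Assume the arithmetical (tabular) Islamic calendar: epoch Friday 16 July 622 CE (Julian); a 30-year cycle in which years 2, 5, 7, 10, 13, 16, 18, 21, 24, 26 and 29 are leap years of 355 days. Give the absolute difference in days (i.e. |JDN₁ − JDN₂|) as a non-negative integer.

JDN of the first date = 2225416.
JDN of the second date = 2225552.
|2225552 − 2225416| = 136.

136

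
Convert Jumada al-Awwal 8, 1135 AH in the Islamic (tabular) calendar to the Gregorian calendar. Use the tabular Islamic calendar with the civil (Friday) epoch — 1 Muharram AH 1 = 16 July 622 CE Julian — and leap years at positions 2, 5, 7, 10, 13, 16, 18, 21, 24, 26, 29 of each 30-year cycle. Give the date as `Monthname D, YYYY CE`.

February 14, 1723 CE

Julian Day Number of the source date = 2350417.
Converting JDN 2350417 to the Gregorian calendar gives 14 February 1723 CE.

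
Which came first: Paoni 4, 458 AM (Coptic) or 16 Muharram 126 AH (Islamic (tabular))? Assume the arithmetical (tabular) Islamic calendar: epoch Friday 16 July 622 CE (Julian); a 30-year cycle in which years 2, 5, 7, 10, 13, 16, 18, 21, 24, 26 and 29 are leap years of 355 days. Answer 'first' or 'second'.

first

First date → JDN 1992222; second date → JDN 1992751.
JDN 1992222 < JDN 1992751, so the first date is earlier.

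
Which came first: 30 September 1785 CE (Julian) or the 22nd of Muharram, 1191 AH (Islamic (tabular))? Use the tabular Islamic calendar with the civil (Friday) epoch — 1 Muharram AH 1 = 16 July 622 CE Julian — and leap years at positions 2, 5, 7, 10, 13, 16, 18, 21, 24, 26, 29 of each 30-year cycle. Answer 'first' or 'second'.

The two dates have Julian Day Numbers 2373302 and 2370157 respectively.
Since 2370157 < 2373302, the second date comes first.

second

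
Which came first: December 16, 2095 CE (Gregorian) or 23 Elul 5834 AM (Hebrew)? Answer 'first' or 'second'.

second

Converting both to JDN: 2486593 vs 2478831; the smaller is the second.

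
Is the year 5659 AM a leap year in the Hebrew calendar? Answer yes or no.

no

Hebrew year 5659 is year 16 of its 19-year Metonic cycle; leap years are at positions 3, 6, 8, 11, 14, 17, 19, so it is a common year (12 months).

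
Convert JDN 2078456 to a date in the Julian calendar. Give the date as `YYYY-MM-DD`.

The proleptic Gregorian equivalent of JDN 2078456 is 8 July 978.
In the Julian calendar that day is 0978-07-03.

0978-07-03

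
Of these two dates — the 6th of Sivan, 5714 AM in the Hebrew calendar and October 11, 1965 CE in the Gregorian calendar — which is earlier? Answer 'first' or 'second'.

First date → JDN 2434901; second date → JDN 2439045.
JDN 2434901 < JDN 2439045, so the first date is earlier.

first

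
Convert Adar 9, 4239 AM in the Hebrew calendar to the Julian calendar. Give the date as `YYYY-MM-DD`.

Julian Day Number of the source date = 1896060.
Converting JDN 1896060 to the Julian calendar gives 17 February 479 CE.

0479-02-17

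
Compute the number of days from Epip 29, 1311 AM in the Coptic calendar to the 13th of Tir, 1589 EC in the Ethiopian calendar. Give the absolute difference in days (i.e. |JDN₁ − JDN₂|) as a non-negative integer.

535

First date → JDN 2303835; second date → JDN 2304370.
The interval is |2303835 − 2304370| = 535 days.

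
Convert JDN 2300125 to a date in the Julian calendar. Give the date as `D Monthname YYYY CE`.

26 May 1585 CE

JDN 2300125 is 5 June 1585 in the Gregorian calendar.
In the Julian calendar that day is 26 May 1585 CE.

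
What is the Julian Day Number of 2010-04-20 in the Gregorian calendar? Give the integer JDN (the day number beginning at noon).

2455307

JDN 2400001 is 17 November 1858 CE (Gregorian), MJD 0; the target day is +55306 days from there, so JDN = 2455307.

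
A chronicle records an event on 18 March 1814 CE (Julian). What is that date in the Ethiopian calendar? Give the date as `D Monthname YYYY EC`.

22 Megabit 1806 EC

The source date corresponds to 30 March 1814 in the Gregorian calendar (JDN 2383698).
That day falls on 22 Megabit 1806 EC in the Ethiopian calendar.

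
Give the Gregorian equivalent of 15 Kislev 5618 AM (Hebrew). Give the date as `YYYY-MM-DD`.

1857-12-02

Both dates share Julian Day Number 2399651; in the Gregorian calendar that is 2 December 1857 CE.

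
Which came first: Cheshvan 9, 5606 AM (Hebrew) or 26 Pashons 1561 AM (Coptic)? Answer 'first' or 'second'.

second

First date → JDN 2395245; second date → JDN 2395085.
JDN 2395085 < JDN 2395245, so the second date is earlier.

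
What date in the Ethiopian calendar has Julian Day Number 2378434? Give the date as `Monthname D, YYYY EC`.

JDN 2378434 is 30 October 1799 in the Gregorian calendar.
In the Ethiopian calendar that day is Tikimt 21, 1792 EC.

Tikimt 21, 1792 EC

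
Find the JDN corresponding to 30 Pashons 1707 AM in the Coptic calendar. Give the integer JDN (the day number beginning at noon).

2448415

Equivalently 7 June 1991 (Gregorian).
JDN 2451545 is 1 January 2000 CE (Gregorian); the target day is −3130 days from there, so JDN = 2448415.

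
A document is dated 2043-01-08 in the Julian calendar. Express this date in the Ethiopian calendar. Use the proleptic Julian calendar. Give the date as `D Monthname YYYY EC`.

13 Tir 2035 EC

Julian Day Number of the source date = 2467271.
Converting JDN 2467271 to the Ethiopian calendar gives 13 Tir 2035 EC.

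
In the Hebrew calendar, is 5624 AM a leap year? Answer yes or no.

yes

Hebrew year 5624 is year 19 of its 19-year Metonic cycle; leap years are at positions 3, 6, 8, 11, 14, 17, 19, so it is a leap year (13 months).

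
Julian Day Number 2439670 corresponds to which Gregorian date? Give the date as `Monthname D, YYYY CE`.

June 28, 1967 CE

JDN 2451545 is 1 Jan 2000; 2439670 is −11875 days from there.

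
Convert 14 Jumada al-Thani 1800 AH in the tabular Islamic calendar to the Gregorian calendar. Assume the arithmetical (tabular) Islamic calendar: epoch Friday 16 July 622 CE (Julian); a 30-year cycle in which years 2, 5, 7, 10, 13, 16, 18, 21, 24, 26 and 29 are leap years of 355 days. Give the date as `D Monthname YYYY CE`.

2 June 2368 CE

Both dates share Julian Day Number 2586107; in the Gregorian calendar that is 2 June 2368 CE.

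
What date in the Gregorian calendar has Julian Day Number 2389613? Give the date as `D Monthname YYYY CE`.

Counting from JDN 2299161 = 15 Oct 1582 gives an offset of 90452 days.

9 June 1830 CE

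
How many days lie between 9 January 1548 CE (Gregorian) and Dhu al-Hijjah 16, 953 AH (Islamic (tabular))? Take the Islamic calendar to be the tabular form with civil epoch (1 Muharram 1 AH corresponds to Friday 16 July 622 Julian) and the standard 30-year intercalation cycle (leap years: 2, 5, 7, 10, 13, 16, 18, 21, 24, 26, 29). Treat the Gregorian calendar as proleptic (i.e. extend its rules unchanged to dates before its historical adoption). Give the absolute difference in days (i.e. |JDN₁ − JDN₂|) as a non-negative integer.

First date → JDN 2286463; second date → JDN 2286137.
The interval is |2286463 − 2286137| = 326 days.

326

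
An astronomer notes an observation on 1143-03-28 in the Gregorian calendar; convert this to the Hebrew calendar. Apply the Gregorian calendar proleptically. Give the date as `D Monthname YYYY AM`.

Julian Day Number of the source date = 2138618.
Converting JDN 2138618 to the Hebrew calendar gives 4 Nisan 4903 AM.

4 Nisan 4903 AM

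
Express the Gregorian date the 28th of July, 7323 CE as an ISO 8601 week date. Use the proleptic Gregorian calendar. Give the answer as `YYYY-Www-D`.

7323-W30-3

The weekday is Wednesday (ISO weekday 3).
That Wednesday belongs to ISO week 30 of ISO year 7323.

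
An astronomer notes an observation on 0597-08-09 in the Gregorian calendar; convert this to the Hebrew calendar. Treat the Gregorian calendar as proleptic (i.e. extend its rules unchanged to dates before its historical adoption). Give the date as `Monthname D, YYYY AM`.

Av 17, 4357 AM

Both dates share Julian Day Number 1939331; in the Hebrew calendar that is 17 Av 4357 AM.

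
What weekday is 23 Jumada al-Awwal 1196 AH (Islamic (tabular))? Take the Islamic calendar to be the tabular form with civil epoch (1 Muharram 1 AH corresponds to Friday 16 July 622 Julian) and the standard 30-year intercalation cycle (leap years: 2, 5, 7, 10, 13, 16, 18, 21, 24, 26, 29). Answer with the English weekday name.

This is JDN 2372048 (6 May 1782 Gregorian).
Since JDN mod 7 = 0 (0 = Monday), the day is Monday.

Monday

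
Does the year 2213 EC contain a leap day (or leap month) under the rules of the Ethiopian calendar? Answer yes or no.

no

2213 mod 4 = 1; in the Ethiopian calendar a year is leap when year mod 4 = 3, so it is a common year.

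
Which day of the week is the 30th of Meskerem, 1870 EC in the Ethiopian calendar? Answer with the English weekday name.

In the Gregorian calendar this is 9 October 1877 (JDN 2406902).
2406902 ≡ 1 (mod 7); counting from Monday = 0 gives Tuesday.

Tuesday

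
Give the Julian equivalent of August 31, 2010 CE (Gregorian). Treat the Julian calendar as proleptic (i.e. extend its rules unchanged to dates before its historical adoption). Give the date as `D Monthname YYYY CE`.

The Julian–Gregorian offset here is 13 days (Julian trailing).
31 August 2010 Gregorian − 13 days → 18 August 2010 Julian.

18 August 2010 CE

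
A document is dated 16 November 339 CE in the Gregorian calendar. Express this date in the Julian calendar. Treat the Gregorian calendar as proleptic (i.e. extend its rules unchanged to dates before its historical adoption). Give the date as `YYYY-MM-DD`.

0339-11-15

At this point the Julian calendar is 1 day behind the Gregorian.
16 November 339 Gregorian − 1 day → 15 November 339 Julian.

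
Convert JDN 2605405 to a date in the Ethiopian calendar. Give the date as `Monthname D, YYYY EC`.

Megabit 22, 2413 EC

The Gregorian equivalent of JDN 2605405 is 3 April 2421.
In the Ethiopian calendar that day is Megabit 22, 2413 EC.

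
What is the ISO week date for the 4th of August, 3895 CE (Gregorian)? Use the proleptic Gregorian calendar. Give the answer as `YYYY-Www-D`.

The weekday is Sunday (ISO weekday 7).
That Sunday belongs to ISO week 31 of ISO year 3895.

3895-W31-7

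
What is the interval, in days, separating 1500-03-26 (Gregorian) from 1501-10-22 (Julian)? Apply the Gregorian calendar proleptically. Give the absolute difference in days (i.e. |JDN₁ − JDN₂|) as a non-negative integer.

585

JDN of the first date = 2269008.
JDN of the second date = 2269593.
|2269593 − 2269008| = 585.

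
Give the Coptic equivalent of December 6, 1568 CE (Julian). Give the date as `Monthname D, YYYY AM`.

Koiak 10, 1285 AM

The source date corresponds to 16 December 1568 in the proleptic Gregorian calendar (JDN 2294110).
That day falls on 10 Koiak 1285 AM in the Coptic calendar.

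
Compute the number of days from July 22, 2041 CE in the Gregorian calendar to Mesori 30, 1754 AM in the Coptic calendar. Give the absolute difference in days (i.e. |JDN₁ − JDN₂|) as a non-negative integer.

1051

First date → JDN 2466723; second date → JDN 2465672.
The interval is |2466723 − 2465672| = 1051 days.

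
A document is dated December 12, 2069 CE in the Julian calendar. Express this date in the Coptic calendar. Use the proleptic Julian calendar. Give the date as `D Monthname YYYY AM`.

The source date corresponds to 25 December 2069 in the Gregorian calendar (JDN 2477106).
That day falls on 16 Koiak 1786 AM in the Coptic calendar.

16 Koiak 1786 AM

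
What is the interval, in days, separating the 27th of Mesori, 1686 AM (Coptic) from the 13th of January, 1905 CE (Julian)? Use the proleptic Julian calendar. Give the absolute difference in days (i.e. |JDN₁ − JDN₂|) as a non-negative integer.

JDN of the first date = 2440832.
JDN of the second date = 2416872.
|2416872 − 2440832| = 23960.

23960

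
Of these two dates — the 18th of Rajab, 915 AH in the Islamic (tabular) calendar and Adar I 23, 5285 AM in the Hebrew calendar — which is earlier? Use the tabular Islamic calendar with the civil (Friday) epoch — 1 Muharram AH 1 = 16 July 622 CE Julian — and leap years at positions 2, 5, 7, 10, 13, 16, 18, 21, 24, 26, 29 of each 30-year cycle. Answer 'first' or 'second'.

first

The two dates have Julian Day Numbers 2272525 and 2278111 respectively.
Since 2272525 < 2278111, the first date comes first.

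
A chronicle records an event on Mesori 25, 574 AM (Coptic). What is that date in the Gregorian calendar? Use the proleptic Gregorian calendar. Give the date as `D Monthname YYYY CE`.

22 August 858 CE

Both dates share Julian Day Number 2034672; in the Gregorian calendar that is 22 August 858 CE.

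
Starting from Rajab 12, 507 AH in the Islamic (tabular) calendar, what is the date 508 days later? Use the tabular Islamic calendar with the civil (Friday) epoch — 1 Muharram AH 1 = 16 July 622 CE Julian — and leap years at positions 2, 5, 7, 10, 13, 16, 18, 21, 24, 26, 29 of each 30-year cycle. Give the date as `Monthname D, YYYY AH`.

The starting date is JDN 2127938; 2127938 + 508 = 2128446.
JDN 2128446 corresponds to Dhu al-Hijjah 18, 508 AH.

Dhu al-Hijjah 18, 508 AH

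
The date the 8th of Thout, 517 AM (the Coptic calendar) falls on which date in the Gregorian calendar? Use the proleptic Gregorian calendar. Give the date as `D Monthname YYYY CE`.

Julian Day Number of the source date = 2013506.
Converting JDN 2013506 to the Gregorian calendar gives 9 September 800 CE.

9 September 800 CE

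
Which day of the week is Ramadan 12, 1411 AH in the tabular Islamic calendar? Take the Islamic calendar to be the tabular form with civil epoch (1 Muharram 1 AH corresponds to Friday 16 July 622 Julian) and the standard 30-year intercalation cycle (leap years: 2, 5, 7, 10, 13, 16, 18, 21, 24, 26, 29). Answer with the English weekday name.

In the Gregorian calendar this is 28 March 1991 (JDN 2448344).
2448344 ≡ 3 (mod 7); counting from Monday = 0 gives Thursday.

Thursday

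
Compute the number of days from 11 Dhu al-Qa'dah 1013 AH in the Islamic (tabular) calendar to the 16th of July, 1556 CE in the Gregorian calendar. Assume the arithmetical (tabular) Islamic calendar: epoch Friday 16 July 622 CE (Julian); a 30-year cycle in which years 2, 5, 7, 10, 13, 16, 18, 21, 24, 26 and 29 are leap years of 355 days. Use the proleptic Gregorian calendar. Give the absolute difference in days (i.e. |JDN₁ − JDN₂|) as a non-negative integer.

JDN of the first date = 2307364.
JDN of the second date = 2289574.
|2289574 − 2307364| = 17790.

17790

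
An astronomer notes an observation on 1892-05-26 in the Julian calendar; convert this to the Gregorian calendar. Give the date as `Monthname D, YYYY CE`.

The Julian–Gregorian offset here is 12 days (Julian trailing).
26 May 1892 Julian + 12 days → 7 June 1892 Gregorian.

June 7, 1892 CE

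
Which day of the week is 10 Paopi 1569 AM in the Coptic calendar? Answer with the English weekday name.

Tuesday

In the Gregorian calendar this is 19 October 1852 (JDN 2397781).
Since JDN mod 7 = 1 (0 = Monday), the day is Tuesday.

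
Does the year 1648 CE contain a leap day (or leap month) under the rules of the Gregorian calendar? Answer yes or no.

1648 is divisible by 4 and not by 100, so it is a leap year.

yes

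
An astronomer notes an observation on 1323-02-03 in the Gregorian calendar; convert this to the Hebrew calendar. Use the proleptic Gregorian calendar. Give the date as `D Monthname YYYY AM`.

Both dates share Julian Day Number 2204309; in the Hebrew calendar that is 19 Shevat 5083 AM.

19 Shevat 5083 AM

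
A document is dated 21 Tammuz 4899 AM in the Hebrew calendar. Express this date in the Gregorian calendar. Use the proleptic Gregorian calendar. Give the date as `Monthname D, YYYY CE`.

Julian Day Number of the source date = 2137249.
Converting JDN 2137249 to the Gregorian calendar gives 28 June 1139 CE.

June 28, 1139 CE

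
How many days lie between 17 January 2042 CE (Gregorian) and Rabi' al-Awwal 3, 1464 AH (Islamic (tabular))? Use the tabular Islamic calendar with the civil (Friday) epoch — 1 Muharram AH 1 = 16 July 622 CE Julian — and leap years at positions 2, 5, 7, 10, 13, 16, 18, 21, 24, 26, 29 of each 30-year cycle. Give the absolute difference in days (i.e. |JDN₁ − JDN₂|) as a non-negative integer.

JDN of the first date = 2466902.
JDN of the second date = 2466939.
|2466939 − 2466902| = 37.

37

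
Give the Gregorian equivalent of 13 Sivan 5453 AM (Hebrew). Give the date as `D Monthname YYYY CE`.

17 June 1693 CE

Julian Day Number of the source date = 2339584.
Converting JDN 2339584 to the Gregorian calendar gives 17 June 1693 CE.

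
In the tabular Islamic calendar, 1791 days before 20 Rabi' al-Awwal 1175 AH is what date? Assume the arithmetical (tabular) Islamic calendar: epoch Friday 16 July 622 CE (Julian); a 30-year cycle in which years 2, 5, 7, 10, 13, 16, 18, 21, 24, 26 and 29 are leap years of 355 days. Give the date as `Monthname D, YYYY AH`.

Safar 29, 1170 AH

The starting date is JDN 2364544; 2364544 − 1791 = 2362753.
JDN 2362753 corresponds to Safar 29, 1170 AH.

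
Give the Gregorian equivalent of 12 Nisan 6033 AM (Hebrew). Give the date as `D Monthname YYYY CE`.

31 March 2273 CE

Julian Day Number of the source date = 2551346.
Converting JDN 2551346 to the Gregorian calendar gives 31 March 2273 CE.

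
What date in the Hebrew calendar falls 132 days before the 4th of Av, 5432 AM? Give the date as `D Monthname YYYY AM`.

The starting date is JDN 2331955; 2331955 − 132 = 2331823.
JDN 2331823 corresponds to 19 Adar II 5432 AM.

19 Adar II 5432 AM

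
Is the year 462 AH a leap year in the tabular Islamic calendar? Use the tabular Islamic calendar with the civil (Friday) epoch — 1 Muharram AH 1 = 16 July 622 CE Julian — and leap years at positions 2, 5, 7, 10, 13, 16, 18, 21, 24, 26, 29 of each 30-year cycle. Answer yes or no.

no

Year 462 AH is year 12 of its 30-year cycle; leap positions are 2, 5, 7, 10, 13, 16, 18, 21, 24, 26, 29, so it is a common year (354 days).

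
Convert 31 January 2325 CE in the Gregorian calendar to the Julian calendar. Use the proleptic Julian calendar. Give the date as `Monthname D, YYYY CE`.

January 15, 2325 CE

At this point the Julian calendar is 16 days behind the Gregorian.
31 January 2325 Gregorian − 16 days → 15 January 2325 Julian.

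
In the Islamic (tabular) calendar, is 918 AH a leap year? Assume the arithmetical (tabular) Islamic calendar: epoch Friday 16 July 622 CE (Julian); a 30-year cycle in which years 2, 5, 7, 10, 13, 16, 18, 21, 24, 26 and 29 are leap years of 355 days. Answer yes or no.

Year 918 AH is year 18 of its 30-year cycle; leap positions are 2, 5, 7, 10, 13, 16, 18, 21, 24, 26, 29, so it is a leap year (355 days).

yes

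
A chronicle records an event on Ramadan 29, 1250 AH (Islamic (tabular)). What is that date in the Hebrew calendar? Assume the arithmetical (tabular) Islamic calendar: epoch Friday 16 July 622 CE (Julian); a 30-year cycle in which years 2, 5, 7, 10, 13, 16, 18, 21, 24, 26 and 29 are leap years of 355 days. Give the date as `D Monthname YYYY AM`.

28 Tevet 5595 AM

The source date corresponds to 29 January 1835 in the Gregorian calendar (JDN 2391308).
That day falls on 28 Tevet 5595 AM in the Hebrew calendar.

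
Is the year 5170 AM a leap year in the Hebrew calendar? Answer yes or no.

Hebrew year 5170 is year 2 of its 19-year Metonic cycle; leap years are at positions 3, 6, 8, 11, 14, 17, 19, so it is a common year (12 months).

no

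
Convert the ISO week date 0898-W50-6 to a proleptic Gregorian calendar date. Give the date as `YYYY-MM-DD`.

ISO week 1 of 898 is the week containing the first Thursday of 898.
Week 50, day 6 (Saturday) lands on 0898-12-13.

0898-12-13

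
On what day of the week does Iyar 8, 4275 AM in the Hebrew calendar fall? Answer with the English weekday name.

Equivalently 9 May 515 Gregorian, JDN 1909288.
1909288 ≡ 3 (mod 7); counting from Monday = 0 gives Thursday.

Thursday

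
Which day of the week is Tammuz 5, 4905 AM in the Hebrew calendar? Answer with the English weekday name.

Thursday

In the proleptic Gregorian calendar this is 5 July 1145 (JDN 2139448).
Since JDN mod 7 = 3 (0 = Monday), the day is Thursday.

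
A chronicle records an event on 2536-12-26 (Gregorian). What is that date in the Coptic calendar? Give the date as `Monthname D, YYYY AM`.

Both dates share Julian Day Number 2647675; in the Coptic calendar that is 13 Koiak 2253 AM.

Koiak 13, 2253 AM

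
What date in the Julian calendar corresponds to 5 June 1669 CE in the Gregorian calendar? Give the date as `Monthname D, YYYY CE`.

The Julian–Gregorian offset here is 10 days (Julian trailing).
5 June 1669 Gregorian − 10 days → 26 May 1669 Julian.

May 26, 1669 CE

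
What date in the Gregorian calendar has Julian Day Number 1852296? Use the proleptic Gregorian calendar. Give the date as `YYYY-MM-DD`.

0359-04-25

JDN 2451545 is 1 Jan 2000; 1852296 is −599249 days from there.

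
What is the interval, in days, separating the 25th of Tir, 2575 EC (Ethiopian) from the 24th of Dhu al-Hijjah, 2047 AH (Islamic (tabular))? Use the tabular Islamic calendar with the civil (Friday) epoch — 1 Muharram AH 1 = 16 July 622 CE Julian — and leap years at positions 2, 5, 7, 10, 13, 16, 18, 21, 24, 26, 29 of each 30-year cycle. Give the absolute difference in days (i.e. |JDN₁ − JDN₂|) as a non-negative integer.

9304

JDN of the first date = 2664518.
JDN of the second date = 2673822.
|2673822 − 2664518| = 9304.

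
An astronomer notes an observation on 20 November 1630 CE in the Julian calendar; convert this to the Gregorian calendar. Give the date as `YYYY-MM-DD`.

At this point the Julian calendar is 10 days behind the Gregorian.
20 November 1630 Julian + 10 days → 30 November 1630 Gregorian.

1630-11-30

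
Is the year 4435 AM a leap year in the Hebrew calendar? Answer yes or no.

yes

Hebrew year 4435 is year 8 of its 19-year Metonic cycle; leap years are at positions 3, 6, 8, 11, 14, 17, 19, so it is a leap year (13 months).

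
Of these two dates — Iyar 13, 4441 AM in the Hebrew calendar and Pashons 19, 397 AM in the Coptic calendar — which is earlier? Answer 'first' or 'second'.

First date → JDN 1969920; second date → JDN 1969927.
JDN 1969920 < JDN 1969927, so the first date is earlier.

first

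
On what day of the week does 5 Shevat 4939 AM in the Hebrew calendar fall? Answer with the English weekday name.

Sunday

Equivalently 21 January 1179 Gregorian, JDN 2151701.
2151701 ≡ 6 (mod 7); counting from Monday = 0 gives Sunday.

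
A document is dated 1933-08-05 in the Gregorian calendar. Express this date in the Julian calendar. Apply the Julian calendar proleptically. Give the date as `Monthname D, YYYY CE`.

July 23, 1933 CE

The Julian–Gregorian offset here is 13 days (Julian trailing).
5 August 1933 Gregorian − 13 days → 23 July 1933 Julian.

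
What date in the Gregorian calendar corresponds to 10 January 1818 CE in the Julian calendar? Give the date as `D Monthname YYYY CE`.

22 January 1818 CE

The Julian–Gregorian offset here is 12 days (Julian trailing).
10 January 1818 Julian + 12 days → 22 January 1818 Gregorian.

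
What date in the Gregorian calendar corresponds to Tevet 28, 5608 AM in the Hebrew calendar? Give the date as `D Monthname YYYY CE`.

Julian Day Number of the source date = 2396031.
Converting JDN 2396031 to the Gregorian calendar gives 4 January 1848 CE.

4 January 1848 CE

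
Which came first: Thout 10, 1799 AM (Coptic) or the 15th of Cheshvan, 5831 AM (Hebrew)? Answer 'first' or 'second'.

second

First date → JDN 2481758; second date → JDN 2477405.
JDN 2477405 < JDN 2481758, so the second date is earlier.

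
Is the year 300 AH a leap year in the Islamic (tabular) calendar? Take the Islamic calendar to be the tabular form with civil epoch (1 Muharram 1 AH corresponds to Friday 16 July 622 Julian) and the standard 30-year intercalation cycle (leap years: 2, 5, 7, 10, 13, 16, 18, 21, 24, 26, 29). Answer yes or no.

no

Year 300 AH is year 30 of its 30-year cycle; leap positions are 2, 5, 7, 10, 13, 16, 18, 21, 24, 26, 29, so it is a common year (354 days).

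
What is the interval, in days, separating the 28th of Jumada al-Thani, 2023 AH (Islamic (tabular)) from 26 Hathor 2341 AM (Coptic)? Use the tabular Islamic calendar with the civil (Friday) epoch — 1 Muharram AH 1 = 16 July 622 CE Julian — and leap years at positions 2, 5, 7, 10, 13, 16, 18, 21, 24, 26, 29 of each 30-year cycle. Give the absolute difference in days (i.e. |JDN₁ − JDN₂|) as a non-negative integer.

14656

First date → JDN 2665144; second date → JDN 2679800.
The interval is |2665144 − 2679800| = 14656 days.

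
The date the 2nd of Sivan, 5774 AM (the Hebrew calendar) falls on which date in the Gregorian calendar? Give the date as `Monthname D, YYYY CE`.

May 31, 2014 CE

Julian Day Number of the source date = 2456809.
Converting JDN 2456809 to the Gregorian calendar gives 31 May 2014 CE.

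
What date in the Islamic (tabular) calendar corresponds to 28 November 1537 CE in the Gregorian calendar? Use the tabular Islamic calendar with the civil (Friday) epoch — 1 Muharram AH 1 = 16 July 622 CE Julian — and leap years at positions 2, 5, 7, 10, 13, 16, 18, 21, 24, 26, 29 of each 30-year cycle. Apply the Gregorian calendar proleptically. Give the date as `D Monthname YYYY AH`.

14 Jumada al-Thani 944 AH

Both dates share Julian Day Number 2282769; in the tabular Islamic calendar that is 14 Jumada al-Thani 944 AH.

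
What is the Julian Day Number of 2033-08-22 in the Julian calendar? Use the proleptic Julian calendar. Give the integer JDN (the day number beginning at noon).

In the Gregorian calendar the same day is 4 September 2033.
JDN 2400001 is 17 November 1858 CE (Gregorian), MJD 0; the target day is +63844 days from there, so JDN = 2463845.

2463845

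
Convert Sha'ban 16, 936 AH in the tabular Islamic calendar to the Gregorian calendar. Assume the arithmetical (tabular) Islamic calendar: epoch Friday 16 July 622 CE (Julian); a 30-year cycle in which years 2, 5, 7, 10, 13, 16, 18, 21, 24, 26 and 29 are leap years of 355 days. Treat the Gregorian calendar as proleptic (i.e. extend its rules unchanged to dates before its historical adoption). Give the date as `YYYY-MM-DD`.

Julian Day Number of the source date = 2279995.
Converting JDN 2279995 to the Gregorian calendar gives 25 April 1530 CE.

1530-04-25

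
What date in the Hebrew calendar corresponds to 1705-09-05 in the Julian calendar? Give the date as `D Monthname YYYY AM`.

27 Elul 5465 AM

The source date corresponds to 16 September 1705 in the Gregorian calendar (JDN 2344057).
That day falls on 27 Elul 5465 AM in the Hebrew calendar.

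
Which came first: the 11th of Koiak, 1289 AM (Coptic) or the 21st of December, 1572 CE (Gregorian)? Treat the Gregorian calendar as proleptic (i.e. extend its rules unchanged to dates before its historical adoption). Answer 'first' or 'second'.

first

Converting both to JDN: 2295572 vs 2295576; the smaller is the first.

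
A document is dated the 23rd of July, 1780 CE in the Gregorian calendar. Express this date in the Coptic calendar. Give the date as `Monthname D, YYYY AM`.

Both dates share Julian Day Number 2371396; in the Coptic calendar that is 18 Epip 1496 AM.

Epip 18, 1496 AM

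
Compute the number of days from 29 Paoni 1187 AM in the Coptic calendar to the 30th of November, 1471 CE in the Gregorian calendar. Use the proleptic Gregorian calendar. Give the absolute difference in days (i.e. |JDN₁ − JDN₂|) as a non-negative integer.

151

JDN of the first date = 2258514.
JDN of the second date = 2258665.
|2258665 − 2258514| = 151.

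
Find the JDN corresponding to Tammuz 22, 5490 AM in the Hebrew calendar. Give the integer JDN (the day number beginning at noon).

In the Gregorian calendar the same day is 7 July 1730.
JDN 2451545 is 1 January 2000 CE (Gregorian); the target day is −98428 days from there, so JDN = 2353117.

2353117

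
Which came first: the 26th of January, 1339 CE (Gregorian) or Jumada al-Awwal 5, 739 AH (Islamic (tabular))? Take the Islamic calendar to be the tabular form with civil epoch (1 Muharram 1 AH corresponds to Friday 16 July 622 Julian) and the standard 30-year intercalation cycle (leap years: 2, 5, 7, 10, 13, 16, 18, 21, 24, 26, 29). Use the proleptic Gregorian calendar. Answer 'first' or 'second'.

second

Converting both to JDN: 2210145 vs 2210085; the smaller is the second.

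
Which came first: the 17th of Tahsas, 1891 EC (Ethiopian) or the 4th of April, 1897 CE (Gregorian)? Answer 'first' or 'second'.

second

The two dates have Julian Day Numbers 2414649 and 2414019 respectively.
Since 2414019 < 2414649, the second date comes first.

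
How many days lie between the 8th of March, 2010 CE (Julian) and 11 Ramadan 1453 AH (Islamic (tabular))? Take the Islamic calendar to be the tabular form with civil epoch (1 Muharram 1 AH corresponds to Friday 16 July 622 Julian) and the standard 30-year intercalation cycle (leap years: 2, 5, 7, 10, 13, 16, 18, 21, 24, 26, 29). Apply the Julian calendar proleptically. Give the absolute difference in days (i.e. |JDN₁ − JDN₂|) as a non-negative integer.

First date → JDN 2455277; second date → JDN 2463226.
The interval is |2455277 − 2463226| = 7949 days.

7949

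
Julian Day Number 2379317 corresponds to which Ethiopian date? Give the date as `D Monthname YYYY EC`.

The Gregorian equivalent of JDN 2379317 is 1 April 1802.
In the Ethiopian calendar that day is 24 Megabit 1794 EC.

24 Megabit 1794 EC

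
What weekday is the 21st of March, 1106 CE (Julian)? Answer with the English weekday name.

Wednesday

In the proleptic Gregorian calendar this is 28 March 1106 (JDN 2125104).
Since JDN mod 7 = 2 (0 = Monday), the day is Wednesday.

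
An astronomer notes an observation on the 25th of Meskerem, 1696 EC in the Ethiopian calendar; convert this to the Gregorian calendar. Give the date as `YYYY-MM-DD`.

Julian Day Number of the source date = 2343344.
Converting JDN 2343344 to the Gregorian calendar gives 4 October 1703 CE.

1703-10-04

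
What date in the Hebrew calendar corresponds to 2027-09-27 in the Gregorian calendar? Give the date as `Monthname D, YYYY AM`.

Elul 25, 5787 AM

Julian Day Number of the source date = 2461676.
Converting JDN 2461676 to the Hebrew calendar gives 25 Elul 5787 AM.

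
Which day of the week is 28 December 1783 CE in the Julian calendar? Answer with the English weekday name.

In the Gregorian calendar this is 8 January 1784 (JDN 2372660).
JDN 2372660 mod 7 = 3, and JDN 0 was a Monday, so this is a Thursday.

Thursday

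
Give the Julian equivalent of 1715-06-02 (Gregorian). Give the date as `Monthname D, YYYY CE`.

May 22, 1715 CE

For dates in this range the Gregorian date is 11 days ahead of the Julian.
2 June 1715 Gregorian − 11 days → 22 May 1715 Julian.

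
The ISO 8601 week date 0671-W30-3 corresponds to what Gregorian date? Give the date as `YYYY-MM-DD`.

0671-07-26

ISO week 1 of 671 is the week containing the first Thursday of 671.
Week 30, day 3 (Wednesday) lands on 0671-07-26.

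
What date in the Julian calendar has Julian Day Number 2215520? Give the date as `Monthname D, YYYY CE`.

JDN 2215520 is 14 October 1353 in the proleptic Gregorian calendar.
In the Julian calendar that day is October 6, 1353 CE.

October 6, 1353 CE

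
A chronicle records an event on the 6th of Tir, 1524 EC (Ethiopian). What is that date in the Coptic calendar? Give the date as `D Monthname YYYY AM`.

Both dates share Julian Day Number 2280622; in the Coptic calendar that is 6 Tobi 1248 AM.

6 Tobi 1248 AM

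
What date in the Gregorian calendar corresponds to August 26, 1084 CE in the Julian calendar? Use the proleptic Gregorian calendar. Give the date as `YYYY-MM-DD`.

1084-09-01

At this point the Julian calendar is 6 days behind the Gregorian.
26 August 1084 Julian + 6 days → 1 September 1084 Gregorian.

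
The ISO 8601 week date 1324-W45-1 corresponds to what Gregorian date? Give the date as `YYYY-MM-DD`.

ISO week 1 of 1324 is the week containing the first Thursday of 1324.
Week 45, day 1 (Monday) lands on 1324-11-06.

1324-11-06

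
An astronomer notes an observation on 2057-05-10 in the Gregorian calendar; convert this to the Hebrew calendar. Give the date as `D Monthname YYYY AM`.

6 Iyar 5817 AM

Both dates share Julian Day Number 2472494; in the Hebrew calendar that is 6 Iyar 5817 AM.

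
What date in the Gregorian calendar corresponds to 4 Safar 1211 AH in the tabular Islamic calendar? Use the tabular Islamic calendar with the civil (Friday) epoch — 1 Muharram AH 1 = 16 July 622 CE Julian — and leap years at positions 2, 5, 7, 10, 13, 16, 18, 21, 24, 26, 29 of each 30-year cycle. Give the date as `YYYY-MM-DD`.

Both dates share Julian Day Number 2377257; in the Gregorian calendar that is 9 August 1796 CE.

1796-08-09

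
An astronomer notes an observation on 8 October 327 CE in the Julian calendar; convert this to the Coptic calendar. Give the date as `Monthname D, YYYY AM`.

Julian Day Number of the source date = 1840775.
Converting JDN 1840775 to the Coptic calendar gives 10 Paopi 44 AM.

Paopi 10, 44 AM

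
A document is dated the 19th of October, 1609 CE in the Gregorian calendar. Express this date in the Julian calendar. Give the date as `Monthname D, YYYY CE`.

October 9, 1609 CE

At this point the Julian calendar is 10 days behind the Gregorian.
19 October 1609 Gregorian − 10 days → 9 October 1609 Julian.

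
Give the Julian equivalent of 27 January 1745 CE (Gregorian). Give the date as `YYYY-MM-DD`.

1745-01-16

At this point the Julian calendar is 11 days behind the Gregorian.
27 January 1745 Gregorian − 11 days → 16 January 1745 Julian.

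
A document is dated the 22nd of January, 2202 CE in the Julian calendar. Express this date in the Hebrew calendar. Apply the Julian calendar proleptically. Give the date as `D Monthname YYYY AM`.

Both dates share Julian Day Number 2525360; in the Hebrew calendar that is 13 Shevat 5962 AM.

13 Shevat 5962 AM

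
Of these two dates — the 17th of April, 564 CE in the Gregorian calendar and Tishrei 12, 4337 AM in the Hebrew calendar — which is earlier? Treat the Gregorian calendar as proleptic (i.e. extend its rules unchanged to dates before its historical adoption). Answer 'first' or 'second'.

first

First date → JDN 1927164; second date → JDN 1931706.
JDN 1927164 < JDN 1931706, so the first date is earlier.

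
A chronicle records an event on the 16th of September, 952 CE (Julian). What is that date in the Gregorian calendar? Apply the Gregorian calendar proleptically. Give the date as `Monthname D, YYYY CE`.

At this point the Julian calendar is 5 days behind the Gregorian.
16 September 952 Julian + 5 days → 21 September 952 Gregorian.

September 21, 952 CE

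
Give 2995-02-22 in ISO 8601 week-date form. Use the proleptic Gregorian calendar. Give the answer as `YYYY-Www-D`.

The weekday is Sunday (ISO weekday 7).
That Sunday belongs to ISO week 8 of ISO year 2995.

2995-W08-7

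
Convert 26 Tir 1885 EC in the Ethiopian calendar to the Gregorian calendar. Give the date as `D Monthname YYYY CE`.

Both dates share Julian Day Number 2412497; in the Gregorian calendar that is 2 February 1893 CE.

2 February 1893 CE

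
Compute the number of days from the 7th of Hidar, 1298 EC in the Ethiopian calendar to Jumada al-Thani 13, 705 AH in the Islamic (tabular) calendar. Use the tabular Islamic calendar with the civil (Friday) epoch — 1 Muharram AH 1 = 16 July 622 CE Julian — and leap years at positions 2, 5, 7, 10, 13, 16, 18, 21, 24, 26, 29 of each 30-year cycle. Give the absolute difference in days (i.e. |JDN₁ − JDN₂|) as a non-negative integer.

58

First date → JDN 2198016; second date → JDN 2198074.
The interval is |2198016 − 2198074| = 58 days.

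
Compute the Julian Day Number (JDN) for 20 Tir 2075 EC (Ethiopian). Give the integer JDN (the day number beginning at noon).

In the Gregorian calendar the same day is 28 January 2083.
JDN 2299161 is 15 October 1582 CE (Gregorian); the target day is +182727 days from there, so JDN = 2481888.

2481888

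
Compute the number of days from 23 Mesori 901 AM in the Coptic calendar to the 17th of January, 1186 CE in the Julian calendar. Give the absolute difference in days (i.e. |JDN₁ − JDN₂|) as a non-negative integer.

154

JDN of the first date = 2154107.
JDN of the second date = 2154261.
|2154261 − 2154107| = 154.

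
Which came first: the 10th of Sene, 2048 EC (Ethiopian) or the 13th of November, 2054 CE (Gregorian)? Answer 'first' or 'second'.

second

The two dates have Julian Day Numbers 2472167 and 2471585 respectively.
Since 2471585 < 2472167, the second date comes first.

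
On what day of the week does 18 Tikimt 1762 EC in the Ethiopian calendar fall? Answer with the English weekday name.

In the Gregorian calendar this is 26 October 1769 (JDN 2367473).
JDN 2367473 mod 7 = 3, and JDN 0 was a Monday, so this is a Thursday.

Thursday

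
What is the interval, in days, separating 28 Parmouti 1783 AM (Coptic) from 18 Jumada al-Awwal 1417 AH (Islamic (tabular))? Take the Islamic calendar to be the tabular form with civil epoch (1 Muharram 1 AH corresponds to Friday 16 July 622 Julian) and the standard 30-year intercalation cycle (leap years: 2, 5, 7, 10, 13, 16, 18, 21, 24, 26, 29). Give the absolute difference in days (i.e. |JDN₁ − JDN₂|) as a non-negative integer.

25784

First date → JDN 2476142; second date → JDN 2450358.
The interval is |2476142 − 2450358| = 25784 days.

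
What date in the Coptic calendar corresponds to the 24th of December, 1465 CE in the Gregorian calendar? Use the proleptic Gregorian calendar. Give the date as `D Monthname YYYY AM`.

Both dates share Julian Day Number 2256498; in the Coptic calendar that is 19 Koiak 1182 AM.

19 Koiak 1182 AM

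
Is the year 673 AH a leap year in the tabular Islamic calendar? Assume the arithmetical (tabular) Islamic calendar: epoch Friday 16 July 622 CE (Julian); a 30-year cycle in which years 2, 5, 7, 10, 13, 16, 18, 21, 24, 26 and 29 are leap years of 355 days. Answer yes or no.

yes

Year 673 AH is year 13 of its 30-year cycle; leap positions are 2, 5, 7, 10, 13, 16, 18, 21, 24, 26, 29, so it is a leap year (355 days).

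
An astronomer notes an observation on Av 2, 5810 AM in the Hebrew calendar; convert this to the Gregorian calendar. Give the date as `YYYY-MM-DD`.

2050-07-21

Both dates share Julian Day Number 2470009; in the Gregorian calendar that is 21 July 2050 CE.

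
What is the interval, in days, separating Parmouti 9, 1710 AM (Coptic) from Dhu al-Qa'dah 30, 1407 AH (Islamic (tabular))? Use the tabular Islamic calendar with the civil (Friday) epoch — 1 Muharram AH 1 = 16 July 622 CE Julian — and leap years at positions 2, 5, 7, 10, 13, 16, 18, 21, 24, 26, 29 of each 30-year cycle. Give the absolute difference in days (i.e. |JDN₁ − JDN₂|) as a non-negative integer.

2456

First date → JDN 2449460; second date → JDN 2447004.
The interval is |2449460 − 2447004| = 2456 days.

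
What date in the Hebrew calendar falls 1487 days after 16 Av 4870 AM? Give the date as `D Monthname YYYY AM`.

26 Elul 4874 AM

Counting 1487 days forward from JDN 2126701 reaches JDN 2128188, which is 26 Elul 4874 AM.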